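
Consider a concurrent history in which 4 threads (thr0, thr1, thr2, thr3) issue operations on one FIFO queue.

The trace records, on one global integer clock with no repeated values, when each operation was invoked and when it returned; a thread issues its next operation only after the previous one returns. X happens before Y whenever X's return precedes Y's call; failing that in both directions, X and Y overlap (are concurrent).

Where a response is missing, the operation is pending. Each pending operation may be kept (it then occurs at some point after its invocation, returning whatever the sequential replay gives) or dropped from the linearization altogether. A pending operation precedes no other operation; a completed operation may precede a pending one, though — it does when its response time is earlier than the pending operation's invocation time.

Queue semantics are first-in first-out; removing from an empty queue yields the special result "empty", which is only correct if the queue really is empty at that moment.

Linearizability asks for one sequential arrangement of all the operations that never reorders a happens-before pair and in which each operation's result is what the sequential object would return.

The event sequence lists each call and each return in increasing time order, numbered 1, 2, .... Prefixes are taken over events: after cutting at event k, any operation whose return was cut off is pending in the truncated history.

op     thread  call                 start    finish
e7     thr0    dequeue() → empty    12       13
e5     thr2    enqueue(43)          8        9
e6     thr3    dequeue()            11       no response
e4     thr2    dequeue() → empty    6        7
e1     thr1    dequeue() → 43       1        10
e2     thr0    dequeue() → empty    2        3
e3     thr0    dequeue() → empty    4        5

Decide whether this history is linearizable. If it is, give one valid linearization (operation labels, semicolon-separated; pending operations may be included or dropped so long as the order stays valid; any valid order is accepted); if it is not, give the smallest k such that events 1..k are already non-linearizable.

linearizable — witness: e2; e3; e4; e5; e1; e6; e7

after step 1 (e2 dequeue() → empty): queue <>
after step 2 (e3 dequeue() → empty): queue <>
after step 3 (e4 dequeue() → empty): queue <>
after step 4 (e5 enqueue(43)): queue <43>
after step 5 (e1 dequeue() → 43): queue <>
after step 6 (e6 dequeue() (pending, included)): queue <>
after step 7 (e7 dequeue() → empty): queue <>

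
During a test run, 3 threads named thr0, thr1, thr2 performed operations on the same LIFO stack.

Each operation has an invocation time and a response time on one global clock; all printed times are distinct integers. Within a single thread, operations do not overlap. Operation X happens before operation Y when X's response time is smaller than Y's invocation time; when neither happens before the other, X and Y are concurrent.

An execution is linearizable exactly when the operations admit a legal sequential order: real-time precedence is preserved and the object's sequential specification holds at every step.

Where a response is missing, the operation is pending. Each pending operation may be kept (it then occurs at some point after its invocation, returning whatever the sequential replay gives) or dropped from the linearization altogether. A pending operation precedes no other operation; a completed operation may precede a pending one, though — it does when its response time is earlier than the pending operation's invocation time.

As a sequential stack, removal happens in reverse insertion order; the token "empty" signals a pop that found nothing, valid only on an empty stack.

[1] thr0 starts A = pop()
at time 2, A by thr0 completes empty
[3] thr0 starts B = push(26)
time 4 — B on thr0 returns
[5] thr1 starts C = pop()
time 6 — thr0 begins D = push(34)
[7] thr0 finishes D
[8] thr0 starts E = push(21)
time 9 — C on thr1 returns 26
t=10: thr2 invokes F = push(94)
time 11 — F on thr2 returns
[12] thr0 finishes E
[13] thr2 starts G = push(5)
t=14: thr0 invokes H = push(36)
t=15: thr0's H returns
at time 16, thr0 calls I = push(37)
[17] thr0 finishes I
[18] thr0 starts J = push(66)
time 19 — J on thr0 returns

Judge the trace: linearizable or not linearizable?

one valid linearization: A, B, C, D, E, F, G, H, I, J
step 1: A pop() → empty — stack <>
step 2: B push(26) — stack <26>
step 3: C pop() → 26 — stack <>
step 4: D push(34) — stack <34>
step 5: E push(21) — stack <34,21>
step 6: F push(94) — stack <34,21,94>
step 7: G push(5) (pending, included) — stack <34,21,94,5>
step 8: H push(36) — stack <34,21,94,5,36>
step 9: I push(37) — stack <34,21,94,5,36,37>
step 10: J push(66) — stack <34,21,94,5,36,37,66>

linearizable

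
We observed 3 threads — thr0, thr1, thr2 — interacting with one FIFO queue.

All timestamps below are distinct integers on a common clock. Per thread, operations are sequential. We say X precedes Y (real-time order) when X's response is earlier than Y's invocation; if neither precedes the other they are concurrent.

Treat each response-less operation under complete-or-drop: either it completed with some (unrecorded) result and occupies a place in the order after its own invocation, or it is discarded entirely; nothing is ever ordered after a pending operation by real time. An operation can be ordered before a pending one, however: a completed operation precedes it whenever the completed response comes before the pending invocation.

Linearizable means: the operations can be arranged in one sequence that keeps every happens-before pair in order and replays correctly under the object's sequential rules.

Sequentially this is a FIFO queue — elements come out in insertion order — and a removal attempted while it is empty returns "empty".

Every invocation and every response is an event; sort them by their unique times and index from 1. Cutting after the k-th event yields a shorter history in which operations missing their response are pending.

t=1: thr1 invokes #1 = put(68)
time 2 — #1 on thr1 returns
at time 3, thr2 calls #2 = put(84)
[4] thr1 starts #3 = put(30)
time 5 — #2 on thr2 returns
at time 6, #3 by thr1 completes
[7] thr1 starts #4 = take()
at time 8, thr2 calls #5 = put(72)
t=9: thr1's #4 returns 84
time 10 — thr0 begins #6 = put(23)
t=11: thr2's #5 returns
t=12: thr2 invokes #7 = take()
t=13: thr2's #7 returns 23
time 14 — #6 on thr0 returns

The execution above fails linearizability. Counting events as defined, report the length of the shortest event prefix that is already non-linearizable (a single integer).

one valid order for events 1..8 is #1, #2, #3:
step 1: #1 put(68) — queue <68>
step 2: #2 put(84) — queue <68,84>
step 3: #3 put(30) — queue <68,84,30>
with event 9 included (#4 responding at time 9), all real-time-consistent orders fail
including or dropping the 1 pending operation (#5) in any combination fails
for example #1, #2, #3, #4 (pending dropped) fails at step 4: #4 take() → 84 is not legal there
for example #1, #3, #2, #4 (pending dropped) fails at step 4: #4 take() → 84 is not legal there

9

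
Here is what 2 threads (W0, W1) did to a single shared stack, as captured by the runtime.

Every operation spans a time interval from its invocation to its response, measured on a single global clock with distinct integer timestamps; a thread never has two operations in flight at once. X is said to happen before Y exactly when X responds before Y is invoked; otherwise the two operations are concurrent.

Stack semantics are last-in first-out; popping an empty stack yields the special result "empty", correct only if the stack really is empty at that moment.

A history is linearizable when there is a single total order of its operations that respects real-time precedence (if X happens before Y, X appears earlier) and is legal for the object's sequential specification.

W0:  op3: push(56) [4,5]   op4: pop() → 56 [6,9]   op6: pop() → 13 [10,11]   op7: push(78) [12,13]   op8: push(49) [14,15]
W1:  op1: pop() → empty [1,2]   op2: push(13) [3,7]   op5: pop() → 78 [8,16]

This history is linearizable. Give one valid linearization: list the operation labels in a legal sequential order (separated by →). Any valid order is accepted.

op1 → op2 → op3 → op4 → op6 → op7 → op5 → op8

step 1: op1 pop() → empty — stack <>
step 2: op2 push(13) — stack <13>
step 3: op3 push(56) — stack <13,56>
step 4: op4 pop() → 56 — stack <13>
step 5: op6 pop() → 13 — stack <>
step 6: op7 push(78) — stack <78>
step 7: op5 pop() → 78 — stack <>
step 8: op8 push(49) — stack <49>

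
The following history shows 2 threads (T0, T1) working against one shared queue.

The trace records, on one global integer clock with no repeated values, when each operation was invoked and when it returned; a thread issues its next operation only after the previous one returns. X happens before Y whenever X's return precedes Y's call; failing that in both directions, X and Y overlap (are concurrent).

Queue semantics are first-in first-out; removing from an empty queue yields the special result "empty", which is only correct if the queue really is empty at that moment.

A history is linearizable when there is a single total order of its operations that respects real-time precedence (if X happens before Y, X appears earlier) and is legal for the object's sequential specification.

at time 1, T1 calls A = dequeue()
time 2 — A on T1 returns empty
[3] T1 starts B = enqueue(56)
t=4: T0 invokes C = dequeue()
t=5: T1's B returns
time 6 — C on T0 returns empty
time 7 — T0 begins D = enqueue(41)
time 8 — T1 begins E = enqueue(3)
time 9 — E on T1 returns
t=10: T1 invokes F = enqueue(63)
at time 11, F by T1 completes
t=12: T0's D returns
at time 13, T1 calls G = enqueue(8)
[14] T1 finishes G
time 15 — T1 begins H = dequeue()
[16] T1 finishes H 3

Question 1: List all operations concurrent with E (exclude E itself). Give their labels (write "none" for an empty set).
Answer: D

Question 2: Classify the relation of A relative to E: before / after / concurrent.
Answer: before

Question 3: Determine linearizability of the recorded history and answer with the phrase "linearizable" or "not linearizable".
not linearizable

cut after 15 events: linearizable; cut after 16 events (H responds, time 16): not linearizable
every one of the 6 real-time-consistent orders over 8 completed queue ops fails the sequential spec
for example A, B, C, D, E, F, G, H fails at step 3: C dequeue() → empty is not legal there
for example A, B, C, E, D, F, G, H fails at step 3: C dequeue() → empty is not legal there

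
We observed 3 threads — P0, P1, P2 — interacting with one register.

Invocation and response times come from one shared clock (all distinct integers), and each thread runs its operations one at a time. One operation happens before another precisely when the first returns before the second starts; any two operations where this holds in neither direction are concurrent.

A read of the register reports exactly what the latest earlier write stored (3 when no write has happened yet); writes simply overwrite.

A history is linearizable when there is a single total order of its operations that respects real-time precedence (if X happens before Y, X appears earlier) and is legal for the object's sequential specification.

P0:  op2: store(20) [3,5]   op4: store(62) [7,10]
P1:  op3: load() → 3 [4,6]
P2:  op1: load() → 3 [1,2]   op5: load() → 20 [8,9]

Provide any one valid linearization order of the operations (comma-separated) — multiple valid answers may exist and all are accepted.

step 1: op1 load() → 3 — value 3
step 2: op3 load() → 3 — value 3
step 3: op2 store(20) — value 20
step 4: op5 load() → 20 — value 20
step 5: op4 store(62) — value 62

op1, op3, op2, op5, op4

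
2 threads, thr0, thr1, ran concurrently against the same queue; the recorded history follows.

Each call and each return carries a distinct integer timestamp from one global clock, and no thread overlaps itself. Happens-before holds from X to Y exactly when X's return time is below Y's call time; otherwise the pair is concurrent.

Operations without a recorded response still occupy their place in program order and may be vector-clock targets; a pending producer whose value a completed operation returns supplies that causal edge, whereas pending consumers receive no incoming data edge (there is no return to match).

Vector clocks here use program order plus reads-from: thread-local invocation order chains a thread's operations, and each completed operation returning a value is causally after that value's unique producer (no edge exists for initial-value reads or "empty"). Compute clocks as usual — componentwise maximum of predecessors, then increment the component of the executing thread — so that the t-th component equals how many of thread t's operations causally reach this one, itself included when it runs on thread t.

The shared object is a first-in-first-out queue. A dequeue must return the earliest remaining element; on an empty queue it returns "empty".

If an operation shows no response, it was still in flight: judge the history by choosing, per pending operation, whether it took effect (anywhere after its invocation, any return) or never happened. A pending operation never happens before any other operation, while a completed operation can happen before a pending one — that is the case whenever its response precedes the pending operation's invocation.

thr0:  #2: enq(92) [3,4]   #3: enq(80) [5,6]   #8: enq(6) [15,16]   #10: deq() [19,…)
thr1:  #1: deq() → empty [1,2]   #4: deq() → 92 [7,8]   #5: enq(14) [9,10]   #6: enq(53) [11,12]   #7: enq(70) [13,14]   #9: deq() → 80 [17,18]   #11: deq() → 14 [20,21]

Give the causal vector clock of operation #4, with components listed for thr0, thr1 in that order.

(1, 2)

#1 (invocation 1): nothing precedes it; thr1's component alone gives (0, 1)
#2 (invocation 3): nothing precedes it; thr0's component alone gives (1, 0)
#3, invoked 5, takes VC(#2)=(1, 0) under max, adds 1 for thr0 → (2, 0)
#4, invoked 7, takes VC(#1)=(0, 1), VC(#2)=(1, 0) under max, adds 1 for thr1 → (1, 2)
#8, invoked 15, takes VC(#3)=(2, 0) under max, adds 1 for thr0 → (3, 0)
#5, invoked 9, takes VC(#4)=(1, 2) under max, adds 1 for thr1 → (1, 3)
#10, invoked 19, takes VC(#8)=(3, 0) under max, adds 1 for thr0 → (4, 0)
#6, invoked 11, takes VC(#5)=(1, 3) under max, adds 1 for thr1 → (1, 4)
#7, invoked 13, takes VC(#6)=(1, 4) under max, adds 1 for thr1 → (1, 5)
#9, invoked 17, takes VC(#3)=(2, 0), VC(#7)=(1, 5) under max, adds 1 for thr1 → (2, 6)
#11, invoked 20, takes VC(#5)=(1, 3), VC(#9)=(2, 6) under max, adds 1 for thr1 → (2, 7)
target: VC(#4) = (1, 2)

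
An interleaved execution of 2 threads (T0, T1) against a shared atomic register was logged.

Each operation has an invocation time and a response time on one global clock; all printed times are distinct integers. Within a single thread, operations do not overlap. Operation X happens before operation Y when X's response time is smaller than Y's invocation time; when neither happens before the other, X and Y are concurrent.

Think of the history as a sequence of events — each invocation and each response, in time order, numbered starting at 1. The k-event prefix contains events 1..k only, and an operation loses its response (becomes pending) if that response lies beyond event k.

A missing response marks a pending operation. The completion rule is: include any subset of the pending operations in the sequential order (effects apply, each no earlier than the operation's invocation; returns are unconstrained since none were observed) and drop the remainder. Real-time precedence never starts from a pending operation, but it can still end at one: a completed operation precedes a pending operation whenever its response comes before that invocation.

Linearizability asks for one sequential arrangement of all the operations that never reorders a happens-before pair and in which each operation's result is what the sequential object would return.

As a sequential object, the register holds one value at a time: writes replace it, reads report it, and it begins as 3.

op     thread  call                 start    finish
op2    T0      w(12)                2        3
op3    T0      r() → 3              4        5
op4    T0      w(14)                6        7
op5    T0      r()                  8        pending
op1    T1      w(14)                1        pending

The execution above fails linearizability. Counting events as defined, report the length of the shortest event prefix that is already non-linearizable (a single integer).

5

a valid linearization of events 1..4 exists, for instance op1, op2:
step 1: op1 w(14) (pending, included) — value 14
step 2: op2 w(12) — value 12
at event 5 (op3's time-5 response) nothing linearizes any more
including or dropping the 1 pending operation (op1) in any combination fails
take op2, op3 (pending dropped): step 2 already fails, because op3 r() → 3 cannot occur there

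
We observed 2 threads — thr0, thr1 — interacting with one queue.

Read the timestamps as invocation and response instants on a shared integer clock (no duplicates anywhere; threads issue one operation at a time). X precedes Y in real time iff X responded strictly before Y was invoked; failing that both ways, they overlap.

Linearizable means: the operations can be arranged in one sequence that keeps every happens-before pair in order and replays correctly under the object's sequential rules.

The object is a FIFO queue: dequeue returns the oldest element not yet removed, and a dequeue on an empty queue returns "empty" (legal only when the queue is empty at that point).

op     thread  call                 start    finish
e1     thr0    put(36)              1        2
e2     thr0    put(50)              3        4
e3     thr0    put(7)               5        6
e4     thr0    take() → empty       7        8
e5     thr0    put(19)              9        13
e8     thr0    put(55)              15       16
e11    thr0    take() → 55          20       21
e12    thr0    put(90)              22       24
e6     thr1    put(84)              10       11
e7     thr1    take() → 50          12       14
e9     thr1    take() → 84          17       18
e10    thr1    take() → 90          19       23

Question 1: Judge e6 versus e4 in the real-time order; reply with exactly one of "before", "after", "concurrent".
after

e6 spans [10,11], e4 spans [7,8]
resp(e4)=8 < inv(e6)=10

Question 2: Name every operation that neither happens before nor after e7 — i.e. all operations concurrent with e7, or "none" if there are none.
e5

e7 spans [12,14]: anything still running between times 12 and 14 counts as concurrent
e1 [1,2]: before
e2 [3,4]: before
e3 [5,6]: before
e4 [7,8]: before
e5 [9,13]: concurrent
e6 [10,11]: before
e8 [15,16]: after
e9 [17,18]: after
e10 [19,23]: after
e11 [20,21]: after
e12 [22,24]: after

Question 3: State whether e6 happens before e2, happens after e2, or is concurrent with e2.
after

e6 spans [10,11], e2 spans [3,4]
resp(e2)=4 < inv(e6)=10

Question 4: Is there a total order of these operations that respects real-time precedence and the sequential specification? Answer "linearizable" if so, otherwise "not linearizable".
not linearizable

events 1..7 are fine; event 8 — the response of e4 at time 8 — makes the prefix non-linearizable
the completed operations (4 total) allow one real-time order; the queue replay rejects it
for example e1, e2, e3, e4 fails at step 4: e4 take() → empty is not legal there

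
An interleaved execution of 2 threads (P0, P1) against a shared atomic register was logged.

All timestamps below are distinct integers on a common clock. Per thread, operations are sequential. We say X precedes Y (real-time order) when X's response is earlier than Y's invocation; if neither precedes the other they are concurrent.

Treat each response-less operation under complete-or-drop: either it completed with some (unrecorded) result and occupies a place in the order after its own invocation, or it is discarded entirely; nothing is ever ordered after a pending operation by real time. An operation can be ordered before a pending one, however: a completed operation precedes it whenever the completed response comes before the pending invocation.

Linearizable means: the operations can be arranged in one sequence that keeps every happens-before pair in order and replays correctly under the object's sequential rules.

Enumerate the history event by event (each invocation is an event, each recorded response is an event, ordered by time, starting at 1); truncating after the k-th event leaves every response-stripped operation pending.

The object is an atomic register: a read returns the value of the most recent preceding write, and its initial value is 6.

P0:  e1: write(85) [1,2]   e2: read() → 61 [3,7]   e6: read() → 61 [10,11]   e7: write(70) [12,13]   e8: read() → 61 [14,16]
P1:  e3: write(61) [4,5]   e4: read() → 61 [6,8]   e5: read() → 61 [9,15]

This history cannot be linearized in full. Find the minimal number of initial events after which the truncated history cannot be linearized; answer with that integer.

events 1..15 are linearizable; a witness order is e1, e3, e2, e4, e5, e6, e7:
after step 1 (e1 write(85)): value 85
after step 2 (e3 write(61)): value 61
after step 3 (e2 read() → 61): value 61
after step 4 (e4 read() → 61): value 61
after step 5 (e5 read() → 61): value 61
after step 6 (e6 read() → 61): value 61
after step 7 (e7 write(70)): value 70
at event 16 (e8's time-16 response) nothing linearizes any more
one such order, e1, e2, e3, e4, e5, e6, e7, e8, breaks at step 2 where e2 read() → 61 is illegal
one such order, e1, e2, e3, e4, e6, e5, e7, e8, breaks at step 2 where e2 read() → 61 is illegal

16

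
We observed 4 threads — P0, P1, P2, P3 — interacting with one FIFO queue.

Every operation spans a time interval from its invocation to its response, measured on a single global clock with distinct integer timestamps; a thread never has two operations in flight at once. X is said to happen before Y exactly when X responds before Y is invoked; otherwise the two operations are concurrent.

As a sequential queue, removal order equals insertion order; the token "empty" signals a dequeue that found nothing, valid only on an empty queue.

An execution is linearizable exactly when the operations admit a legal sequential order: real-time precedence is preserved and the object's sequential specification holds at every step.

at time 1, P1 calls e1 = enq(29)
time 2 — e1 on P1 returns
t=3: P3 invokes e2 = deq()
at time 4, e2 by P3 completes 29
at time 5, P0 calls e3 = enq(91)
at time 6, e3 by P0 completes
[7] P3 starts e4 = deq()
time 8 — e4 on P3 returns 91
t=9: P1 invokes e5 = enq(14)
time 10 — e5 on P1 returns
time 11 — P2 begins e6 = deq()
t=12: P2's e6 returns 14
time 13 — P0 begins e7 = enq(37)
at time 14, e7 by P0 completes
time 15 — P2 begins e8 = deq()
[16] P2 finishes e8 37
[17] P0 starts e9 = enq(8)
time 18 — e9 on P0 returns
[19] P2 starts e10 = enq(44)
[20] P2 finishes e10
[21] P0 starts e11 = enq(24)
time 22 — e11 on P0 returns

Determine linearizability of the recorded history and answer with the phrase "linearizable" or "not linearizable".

witness order: e1, e2, e3, e4, e5, e6, e7, e8, e9, e10, e11
step 1: e1 enq(29) — queue <29>
step 2: e2 deq() → 29 — queue <>
step 3: e3 enq(91) — queue <91>
step 4: e4 deq() → 91 — queue <>
step 5: e5 enq(14) — queue <14>
step 6: e6 deq() → 14 — queue <>
step 7: e7 enq(37) — queue <37>
step 8: e8 deq() → 37 — queue <>
step 9: e9 enq(8) — queue <8>
step 10: e10 enq(44) — queue <8,44>
step 11: e11 enq(24) — queue <8,44,24>

linearizable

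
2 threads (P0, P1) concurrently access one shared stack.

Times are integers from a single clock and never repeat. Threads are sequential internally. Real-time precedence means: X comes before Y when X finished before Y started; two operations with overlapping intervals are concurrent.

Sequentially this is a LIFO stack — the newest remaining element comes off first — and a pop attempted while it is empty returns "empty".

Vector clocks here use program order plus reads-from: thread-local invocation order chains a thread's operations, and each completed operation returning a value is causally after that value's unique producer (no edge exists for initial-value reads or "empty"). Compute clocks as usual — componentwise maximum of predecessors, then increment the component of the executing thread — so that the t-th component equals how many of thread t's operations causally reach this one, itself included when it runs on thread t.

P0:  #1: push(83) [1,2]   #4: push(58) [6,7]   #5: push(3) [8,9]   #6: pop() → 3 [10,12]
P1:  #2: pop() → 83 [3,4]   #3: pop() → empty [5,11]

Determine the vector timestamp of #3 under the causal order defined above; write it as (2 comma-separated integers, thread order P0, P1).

(1, 2)

#1, invoked 1, has no incoming edges; only P0's bump applies → (1, 0)
from VC(#1)=(1, 0), #2 (invoked 3) maxes components and bumps P1 → (1, 1)
from VC(#1)=(1, 0), #4 (invoked 6) maxes components and bumps P0 → (2, 0)
from VC(#2)=(1, 1), #3 (invoked 5) maxes components and bumps P1 → (1, 2)
from VC(#4)=(2, 0), #5 (invoked 8) maxes components and bumps P0 → (3, 0)
from VC(#5)=(3, 0), #6 (invoked 10) maxes components and bumps P0 → (4, 0)
target: VC(#3) = (1, 2)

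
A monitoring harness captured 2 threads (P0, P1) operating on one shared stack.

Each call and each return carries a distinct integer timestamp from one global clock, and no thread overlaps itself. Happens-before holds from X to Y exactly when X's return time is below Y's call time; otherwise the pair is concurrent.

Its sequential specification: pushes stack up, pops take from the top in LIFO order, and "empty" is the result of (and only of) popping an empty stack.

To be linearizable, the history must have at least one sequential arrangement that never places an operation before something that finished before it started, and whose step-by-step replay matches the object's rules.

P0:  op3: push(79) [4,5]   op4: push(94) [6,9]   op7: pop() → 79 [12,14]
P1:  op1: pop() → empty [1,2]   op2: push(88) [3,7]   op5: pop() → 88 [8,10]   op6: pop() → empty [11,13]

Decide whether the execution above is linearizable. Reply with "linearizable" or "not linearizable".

not linearizable

events 1..12 are fine; event 13 — the response of op6 at time 13 — makes the prefix non-linearizable
6 completed operations, 5 real-time-consistent orders — every stack replay fails
every completion of the 1 pending operation (op7) was checked; none linearizes
take op1, op2, op3, op4, op5, op6 (pending dropped): step 5 already fails, because op5 pop() → 88 cannot occur there
take op1, op2, op3, op5, op4, op6 (pending dropped): step 4 already fails, because op5 pop() → 88 cannot occur there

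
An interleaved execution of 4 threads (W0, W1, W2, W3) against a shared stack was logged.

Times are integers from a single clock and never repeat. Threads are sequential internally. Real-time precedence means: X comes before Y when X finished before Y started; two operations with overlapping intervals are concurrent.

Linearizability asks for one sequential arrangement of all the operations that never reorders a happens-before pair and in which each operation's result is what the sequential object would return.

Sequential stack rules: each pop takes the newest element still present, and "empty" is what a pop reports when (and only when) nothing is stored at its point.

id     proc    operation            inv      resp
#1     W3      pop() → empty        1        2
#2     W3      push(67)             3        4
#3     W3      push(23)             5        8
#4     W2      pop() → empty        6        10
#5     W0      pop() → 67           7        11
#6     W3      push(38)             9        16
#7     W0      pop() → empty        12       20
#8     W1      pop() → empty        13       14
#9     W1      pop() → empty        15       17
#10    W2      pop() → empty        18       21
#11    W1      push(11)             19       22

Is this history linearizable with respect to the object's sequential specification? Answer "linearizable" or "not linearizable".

not linearizable

prefix check: 1..19 passes, 1..20 fails once #7's time-20 response joins
no legal order exists: 90 real-time-consistent candidates over 9 completed stack operations, all rejected
completion choices over the 2 pending operations (#10, #11) were checked; none helps
for example #1, #2, #3, #4, #5, #6, #7, #8, #9 (pending dropped) fails at step 4: #4 pop() → empty is not legal there
for example #1, #2, #3, #4, #5, #6, #8, #7, #9 (pending dropped) fails at step 4: #4 pop() → empty is not legal there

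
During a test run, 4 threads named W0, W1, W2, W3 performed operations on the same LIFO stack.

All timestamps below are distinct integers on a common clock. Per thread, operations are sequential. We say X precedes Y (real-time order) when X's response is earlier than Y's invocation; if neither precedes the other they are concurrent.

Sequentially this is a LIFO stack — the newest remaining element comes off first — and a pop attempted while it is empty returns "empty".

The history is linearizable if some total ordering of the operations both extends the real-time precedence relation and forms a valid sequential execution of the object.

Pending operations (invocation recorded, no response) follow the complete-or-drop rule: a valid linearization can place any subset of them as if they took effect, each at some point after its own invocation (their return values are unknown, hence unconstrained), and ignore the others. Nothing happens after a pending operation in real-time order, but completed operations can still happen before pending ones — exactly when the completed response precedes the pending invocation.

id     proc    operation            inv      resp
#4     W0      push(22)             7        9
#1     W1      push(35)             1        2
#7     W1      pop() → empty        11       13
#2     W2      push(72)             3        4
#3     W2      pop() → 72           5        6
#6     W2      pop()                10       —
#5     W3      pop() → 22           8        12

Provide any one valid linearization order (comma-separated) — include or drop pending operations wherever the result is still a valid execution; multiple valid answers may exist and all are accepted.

step 1: #1 push(35) — stack <35>
step 2: #2 push(72) — stack <35,72>
step 3: #3 pop() → 72 — stack <35>
step 4: #4 push(22) — stack <35,22>
step 5: #5 pop() → 22 — stack <35>
step 6: #6 pop() (pending, included) — stack <>
step 7: #7 pop() → empty — stack <>

#1, #2, #3, #4, #5, #6, #7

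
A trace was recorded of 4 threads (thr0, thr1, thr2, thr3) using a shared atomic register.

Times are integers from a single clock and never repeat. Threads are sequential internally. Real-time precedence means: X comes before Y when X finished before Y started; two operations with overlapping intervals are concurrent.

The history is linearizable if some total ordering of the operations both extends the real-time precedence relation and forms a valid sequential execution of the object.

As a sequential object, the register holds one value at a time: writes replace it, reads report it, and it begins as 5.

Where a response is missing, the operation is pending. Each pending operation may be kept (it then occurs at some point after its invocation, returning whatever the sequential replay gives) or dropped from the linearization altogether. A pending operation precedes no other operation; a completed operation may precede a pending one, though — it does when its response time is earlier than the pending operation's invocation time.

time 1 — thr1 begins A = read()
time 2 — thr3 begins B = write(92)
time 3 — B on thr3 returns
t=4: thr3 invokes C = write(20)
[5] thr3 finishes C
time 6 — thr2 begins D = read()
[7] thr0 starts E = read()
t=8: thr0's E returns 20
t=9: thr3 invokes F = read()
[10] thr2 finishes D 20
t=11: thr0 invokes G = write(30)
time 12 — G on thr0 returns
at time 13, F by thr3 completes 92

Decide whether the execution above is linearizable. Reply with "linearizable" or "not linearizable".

not linearizable

already the first 13 events (up to F's response at time 13) admit no linearization; the first 12 still do
checked exhaustively: 5 real-time-consistent orders of 6 completed operations, zero legal atomic register replays
no completion choice of the 1 pending operation (A) rescues it — every subset was tried
e.g. B, C, D, E, F, G (pending dropped): illegal at step 5, since F read() → 92 cannot apply there
e.g. B, C, D, E, G, F (pending dropped): illegal at step 6, since F read() → 92 cannot apply there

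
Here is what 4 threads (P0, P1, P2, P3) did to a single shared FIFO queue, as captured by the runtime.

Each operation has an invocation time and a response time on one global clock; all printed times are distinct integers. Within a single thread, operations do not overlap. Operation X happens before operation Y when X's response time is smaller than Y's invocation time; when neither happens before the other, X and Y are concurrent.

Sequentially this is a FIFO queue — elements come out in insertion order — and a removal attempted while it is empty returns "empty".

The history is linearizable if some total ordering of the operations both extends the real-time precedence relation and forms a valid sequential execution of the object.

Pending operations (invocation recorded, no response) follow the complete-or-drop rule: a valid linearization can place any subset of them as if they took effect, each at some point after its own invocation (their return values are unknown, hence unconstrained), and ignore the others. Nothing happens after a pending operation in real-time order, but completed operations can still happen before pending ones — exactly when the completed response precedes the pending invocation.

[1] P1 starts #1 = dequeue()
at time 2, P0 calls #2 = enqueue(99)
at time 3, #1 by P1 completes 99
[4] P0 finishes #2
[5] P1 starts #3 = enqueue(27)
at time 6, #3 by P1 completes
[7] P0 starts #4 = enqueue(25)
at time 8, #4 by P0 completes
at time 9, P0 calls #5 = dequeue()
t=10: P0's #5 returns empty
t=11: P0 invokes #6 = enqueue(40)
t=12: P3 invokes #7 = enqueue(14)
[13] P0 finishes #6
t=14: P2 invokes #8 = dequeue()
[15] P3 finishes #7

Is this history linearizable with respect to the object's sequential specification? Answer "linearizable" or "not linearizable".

cut after 9 events: linearizable; cut after 10 events (#5 responds, time 10): not linearizable
2 orders of the 5 completed FIFO queue ops respect real time; none is legal
one such order, #1, #2, #3, #4, #5, breaks at step 1 where #1 dequeue() → 99 is illegal
one such order, #2, #1, #3, #4, #5, breaks at step 5 where #5 dequeue() → empty is illegal

not linearizable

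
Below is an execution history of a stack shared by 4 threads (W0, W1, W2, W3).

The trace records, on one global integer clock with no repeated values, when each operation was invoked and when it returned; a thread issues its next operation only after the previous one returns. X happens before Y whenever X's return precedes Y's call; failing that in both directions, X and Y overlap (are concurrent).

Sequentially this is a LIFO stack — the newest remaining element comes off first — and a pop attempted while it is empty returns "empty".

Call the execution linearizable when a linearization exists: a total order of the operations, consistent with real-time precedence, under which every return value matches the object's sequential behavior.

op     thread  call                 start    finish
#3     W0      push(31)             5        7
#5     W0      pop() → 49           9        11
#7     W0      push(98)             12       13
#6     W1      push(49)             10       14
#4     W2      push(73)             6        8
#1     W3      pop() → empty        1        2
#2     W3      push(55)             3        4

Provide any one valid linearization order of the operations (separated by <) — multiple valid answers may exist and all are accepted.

#1 < #2 < #3 < #4 < #6 < #5 < #7

after step 1 (#1 pop() → empty): stack <>
after step 2 (#2 push(55)): stack <55>
after step 3 (#3 push(31)): stack <55,31>
after step 4 (#4 push(73)): stack <55,31,73>
after step 5 (#6 push(49)): stack <55,31,73,49>
after step 6 (#5 pop() → 49): stack <55,31,73>
after step 7 (#7 push(98)): stack <55,31,73,98>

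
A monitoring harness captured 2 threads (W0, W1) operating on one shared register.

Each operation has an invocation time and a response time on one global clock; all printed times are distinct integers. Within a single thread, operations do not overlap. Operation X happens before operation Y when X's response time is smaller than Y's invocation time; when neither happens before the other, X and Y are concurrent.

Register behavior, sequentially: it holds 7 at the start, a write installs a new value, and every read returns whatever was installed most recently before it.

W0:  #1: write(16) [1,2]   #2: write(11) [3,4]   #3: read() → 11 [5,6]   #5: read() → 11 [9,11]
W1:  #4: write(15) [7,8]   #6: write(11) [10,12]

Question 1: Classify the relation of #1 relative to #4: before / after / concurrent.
before

#1 spans [1,2], #4 spans [7,8]
resp(#1)=2 < inv(#4)=7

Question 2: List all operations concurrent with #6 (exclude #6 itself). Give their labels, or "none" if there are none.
#5

#6 spans [10,12]: anything still running between times 10 and 12 counts as concurrent
#1 [1,2]: before
#2 [3,4]: before
#3 [5,6]: before
#4 [7,8]: before
#5 [9,11]: concurrent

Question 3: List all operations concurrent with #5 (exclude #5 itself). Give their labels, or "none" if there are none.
#6

overlap test against #5 [9,11]: concurrent iff the interval meets 9..11
#1 [1,2]: before
#2 [3,4]: before
#3 [5,6]: before
#4 [7,8]: before
#6 [10,12]: concurrent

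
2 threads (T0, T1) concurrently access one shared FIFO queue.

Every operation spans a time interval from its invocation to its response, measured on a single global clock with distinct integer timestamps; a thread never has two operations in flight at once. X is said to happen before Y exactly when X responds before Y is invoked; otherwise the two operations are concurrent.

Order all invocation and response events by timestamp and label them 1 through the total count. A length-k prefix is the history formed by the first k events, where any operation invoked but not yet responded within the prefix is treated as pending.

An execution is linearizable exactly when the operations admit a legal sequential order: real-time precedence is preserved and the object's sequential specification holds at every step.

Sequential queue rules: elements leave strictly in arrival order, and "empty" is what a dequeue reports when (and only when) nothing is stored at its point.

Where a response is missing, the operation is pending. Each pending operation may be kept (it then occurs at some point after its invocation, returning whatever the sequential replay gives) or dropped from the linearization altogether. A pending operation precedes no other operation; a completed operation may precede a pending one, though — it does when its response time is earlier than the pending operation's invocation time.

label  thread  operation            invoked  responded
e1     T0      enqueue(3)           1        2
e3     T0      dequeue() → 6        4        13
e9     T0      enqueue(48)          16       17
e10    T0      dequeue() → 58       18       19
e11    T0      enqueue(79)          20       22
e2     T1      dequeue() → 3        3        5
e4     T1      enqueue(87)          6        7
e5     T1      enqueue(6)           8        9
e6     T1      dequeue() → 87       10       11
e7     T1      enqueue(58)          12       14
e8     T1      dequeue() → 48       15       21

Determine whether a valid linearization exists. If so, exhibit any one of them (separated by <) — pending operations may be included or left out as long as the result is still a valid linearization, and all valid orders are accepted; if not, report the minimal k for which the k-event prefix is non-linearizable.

after step 1 (e1 enqueue(3)): queue <3>
after step 2 (e2 dequeue() → 3): queue <>
after step 3 (e4 enqueue(87)): queue <87>
after step 4 (e5 enqueue(6)): queue <87,6>
after step 5 (e6 dequeue() → 87): queue <6>
after step 6 (e3 dequeue() → 6): queue <>
after step 7 (e7 enqueue(58)): queue <58>
after step 8 (e9 enqueue(48)): queue <58,48>
after step 9 (e10 dequeue() → 58): queue <48>
after step 10 (e8 dequeue() → 48): queue <>
after step 11 (e11 enqueue(79)): queue <79>

linearizable — witness: e1 < e2 < e4 < e5 < e6 < e3 < e7 < e9 < e10 < e8 < e11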